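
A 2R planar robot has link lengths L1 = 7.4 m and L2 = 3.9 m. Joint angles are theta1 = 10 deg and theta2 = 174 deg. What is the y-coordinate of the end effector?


Convert angles to radians: theta1 = 0.1745, theta2 = 3.0369
y = L1*sin(theta1) + L2*sin(theta1+theta2)
y = 1.285 + -0.2721
y = 1.0129


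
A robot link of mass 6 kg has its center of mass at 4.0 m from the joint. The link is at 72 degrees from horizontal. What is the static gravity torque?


tau = m*g*L*cos(angle)
= 6 * 9.81 * 4.0 * cos(72 deg)
= 6 * 9.81 * 4.0 * 0.309
= 72.755 Nm


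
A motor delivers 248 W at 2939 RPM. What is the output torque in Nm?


omega = 2939 * 2*pi/60 = 307.7714 rad/s
tau = P / omega = 248 / 307.7714
= 0.8058 Nm


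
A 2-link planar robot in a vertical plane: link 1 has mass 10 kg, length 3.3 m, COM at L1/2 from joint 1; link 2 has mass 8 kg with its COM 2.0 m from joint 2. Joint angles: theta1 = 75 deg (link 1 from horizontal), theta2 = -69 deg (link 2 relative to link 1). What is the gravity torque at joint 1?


Horizontal distance from joint 1 to link-1 COM:
  x_c1 = (L1/2)*cos(t1) = 1.65 * 0.2588 = 0.4271 m
Horizontal distance from joint 1 to link-2 COM:
  x_c2 = L1*cos(t1) + Lc2*cos(t1+t2)
       = 3.3*0.2588 + 2.0*0.9945 = 2.8431 m
tau1 = m1*g*x_c1 + m2*g*x_c2
     = 10*9.81*0.4271 + 8*9.81*2.8431
     = 41.8937 + 223.1301
     = 265.0239 Nm


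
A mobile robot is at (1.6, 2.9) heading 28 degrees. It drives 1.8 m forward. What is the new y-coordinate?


y_new = y0 + d*sin(theta)
= 2.9 + 1.8*sin(28)
= 2.9 + 0.845
= 3.745


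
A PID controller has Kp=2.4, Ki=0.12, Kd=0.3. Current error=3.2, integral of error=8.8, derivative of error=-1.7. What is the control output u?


u = Kp*e + Ki*int(e) + Kd*de/dt
= 2.4*3.2 + 0.12*8.8 + 0.3*(-1.7)
= 7.68 + 1.056 + -0.51
= 8.226


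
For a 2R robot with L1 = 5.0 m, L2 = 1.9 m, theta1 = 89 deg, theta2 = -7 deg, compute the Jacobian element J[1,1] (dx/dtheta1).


J[1,1] = -L1*sin(t1) - L2*sin(t1+t2)
= -5.0*sin(89) - 1.9*sin(82)
= -6.8807


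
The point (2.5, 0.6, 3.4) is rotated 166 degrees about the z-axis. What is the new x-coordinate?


Rotation about z-axis: x' = x*cos(theta) - y*sin(theta)
= 2.5 * -0.9703 - 0.6 * 0.2419
= -2.5709


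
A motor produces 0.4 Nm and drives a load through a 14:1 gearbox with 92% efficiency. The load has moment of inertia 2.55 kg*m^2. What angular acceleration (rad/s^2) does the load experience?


tau_out = tau_motor * N * eta
= 0.4 * 14 * 0.92 = 5.152 Nm
alpha = tau_out / I = 5.152 / 2.55
= 2.0204 rad/s^2


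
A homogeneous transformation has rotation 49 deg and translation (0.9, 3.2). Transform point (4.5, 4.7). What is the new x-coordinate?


x' = cos(theta)*px - sin(theta)*py + tx
= 0.6561*4.5 - 0.7547*4.7 + 0.9
= 0.3051


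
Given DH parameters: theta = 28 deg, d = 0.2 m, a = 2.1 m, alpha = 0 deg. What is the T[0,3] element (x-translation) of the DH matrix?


T[0,3] = a * cos(theta)
= 2.1 * cos(28 deg)
= 2.1 * 0.8829
= 1.8542


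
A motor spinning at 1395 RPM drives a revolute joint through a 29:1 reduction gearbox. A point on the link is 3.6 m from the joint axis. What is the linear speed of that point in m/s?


omega_motor = 1395 * 2*pi/60 = 146.0841 rad/s
omega_joint = omega_motor / 29 = 5.0374 rad/s
v = omega_joint * r = 5.0374 * 3.6
= 18.1346 m/s


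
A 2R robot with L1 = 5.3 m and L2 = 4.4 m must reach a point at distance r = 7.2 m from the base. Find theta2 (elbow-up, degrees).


cos(theta2) = (r^2 - L1^2 - L2^2) / (2*L1*L2)
cos(theta2) = (51.84 - 28.09 - 19.36) / 46.64
cos(theta2) = 0.094125
theta2 = 84.599 degrees


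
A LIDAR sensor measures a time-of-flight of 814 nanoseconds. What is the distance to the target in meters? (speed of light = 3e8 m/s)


tof = 814 ns = 8.14e-07 s
dist = c * tof / 2
= 3e8 * 8.14e-07 / 2
= 122.1 m


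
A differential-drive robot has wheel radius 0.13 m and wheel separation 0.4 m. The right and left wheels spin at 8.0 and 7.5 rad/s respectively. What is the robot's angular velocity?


vR = r*wR = 0.13*8.0 = 1.04 m/s
vL = r*wL = 0.13*7.5 = 0.975 m/s
v = (vR+vL)/2 = 1.0075 m/s
omega = (vR-vL)/L = 0.1625 rad/s
angular velocity = 0.1625 rad/s


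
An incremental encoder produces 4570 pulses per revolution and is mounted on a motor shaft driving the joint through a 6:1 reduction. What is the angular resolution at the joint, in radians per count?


counts per rev = 4570
effective counts at joint = 4570 * 6 = 27420
resolution = 2*pi / 27420
= 2.2915e-04 rad/count


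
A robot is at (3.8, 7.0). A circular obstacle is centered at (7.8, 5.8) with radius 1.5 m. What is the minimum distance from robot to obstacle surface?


center_dist = sqrt((3.8-7.8)^2 + (7.0-5.8)^2)
= sqrt(16.0 + 1.44)
= 4.1761
min_dist = center_dist - radius = 4.1761 - 1.5 = 2.6761 m


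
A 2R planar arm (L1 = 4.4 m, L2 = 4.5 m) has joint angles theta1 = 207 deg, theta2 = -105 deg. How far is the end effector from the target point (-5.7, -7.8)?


End effector via forward kinematics:
x = L1*cos(t1) + L2*cos(t1+t2) = -4.856
y = L1*sin(t1) + L2*sin(t1+t2) = 2.4041
Distance to target:
d = sqrt((-5.7 - -4.856)^2 + (-7.8 - 2.4041)^2)
= sqrt(0.7123 + 104.1238)
= 10.2389 m


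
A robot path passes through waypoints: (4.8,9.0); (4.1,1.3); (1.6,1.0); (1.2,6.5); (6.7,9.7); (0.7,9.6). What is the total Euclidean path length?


Segment lengths:
  seg1 = sqrt((-0.7)^2 + (-7.7)^2) = 7.7318
  seg2 = sqrt((-2.5)^2 + (-0.3)^2) = 2.5179
  seg3 = sqrt((-0.4)^2 + (5.5)^2) = 5.5145
  seg4 = sqrt((5.5)^2 + (3.2)^2) = 6.3632
  seg5 = sqrt((-6.0)^2 + (-0.1)^2) = 6.0008
Total = 28.1282


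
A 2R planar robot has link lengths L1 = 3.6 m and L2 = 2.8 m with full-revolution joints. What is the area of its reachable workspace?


r_max = L1 + L2 = 6.4 m
r_min = |L1 - L2| = 0.8 m
Area = pi*(r_max^2 - r_min^2)
= pi*(40.96 - 0.64)
= pi * 40.32
= 126.669 m^2


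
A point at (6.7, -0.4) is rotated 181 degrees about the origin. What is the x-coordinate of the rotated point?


x' = x*cos(theta) - y*sin(theta)
cos(181 deg) = -0.9998, sin(181 deg) = -0.0175
x' = 6.7 * -0.9998 - -0.4 * -0.0175
= -6.699 - 0.007
= -6.706


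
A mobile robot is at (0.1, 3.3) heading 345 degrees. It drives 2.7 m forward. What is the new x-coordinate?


x_new = x0 + d*cos(theta)
= 0.1 + 2.7*cos(345)
= 0.1 + 2.608
= 2.708


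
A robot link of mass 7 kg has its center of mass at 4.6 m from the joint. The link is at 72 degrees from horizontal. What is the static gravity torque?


tau = m*g*L*cos(angle)
= 7 * 9.81 * 4.6 * cos(72 deg)
= 7 * 9.81 * 4.6 * 0.309
= 97.6129 Nm


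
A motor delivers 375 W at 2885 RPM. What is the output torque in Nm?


omega = 2885 * 2*pi/60 = 302.1165 rad/s
tau = P / omega = 375 / 302.1165
= 1.2412 Nm


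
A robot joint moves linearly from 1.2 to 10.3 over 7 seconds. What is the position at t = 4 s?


s = t/T = 4/7 = 0.5714
p(t) = p0 + (pf-p0)*s
= 1.2 + (10.3 - 1.2) * 0.5714
= 6.4


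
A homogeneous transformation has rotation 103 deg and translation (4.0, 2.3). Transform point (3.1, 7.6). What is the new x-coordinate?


x' = cos(theta)*px - sin(theta)*py + tx
= -0.225*3.1 - 0.9744*7.6 + 4.0
= -4.1026


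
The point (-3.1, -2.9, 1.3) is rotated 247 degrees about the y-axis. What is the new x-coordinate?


Rotation about y-axis: x' = x*cos(theta) + z*sin(theta)
= -3.1 * -0.3907 + 1.3 * -0.9205
= 0.0146


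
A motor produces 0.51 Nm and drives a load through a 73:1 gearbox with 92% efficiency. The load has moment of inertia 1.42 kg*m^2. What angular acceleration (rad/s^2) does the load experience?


tau_out = tau_motor * N * eta
= 0.51 * 73 * 0.92 = 34.2516 Nm
alpha = tau_out / I = 34.2516 / 1.42
= 24.1208 rad/s^2


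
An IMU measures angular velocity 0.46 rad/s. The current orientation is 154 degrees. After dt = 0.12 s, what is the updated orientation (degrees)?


delta_theta = w * dt = 0.46 * 0.12 = 0.0552 rad
= 3.1627 deg
theta_new = 154 + 3.1627 = 157.1627 deg


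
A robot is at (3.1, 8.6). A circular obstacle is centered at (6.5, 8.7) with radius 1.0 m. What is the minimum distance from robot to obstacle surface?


center_dist = sqrt((3.1-6.5)^2 + (8.6-8.7)^2)
= sqrt(11.56 + 0.01)
= 3.4015
min_dist = center_dist - radius = 3.4015 - 1.0 = 2.4015 m


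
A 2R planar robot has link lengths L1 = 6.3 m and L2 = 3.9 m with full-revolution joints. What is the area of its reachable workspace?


r_max = L1 + L2 = 10.2 m
r_min = |L1 - L2| = 2.4 m
Area = pi*(r_max^2 - r_min^2)
= pi*(104.04 - 5.76)
= pi * 98.28
= 308.7557 m^2


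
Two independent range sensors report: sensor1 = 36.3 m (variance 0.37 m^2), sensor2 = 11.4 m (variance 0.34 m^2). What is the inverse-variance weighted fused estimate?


w1 = (1/var1) / (1/var1 + 1/var2)
   = 2.7027 / (2.7027 + 2.9412) = 0.4789
w2 = 1 - w1 = 0.5211
fused = w1*s1 + w2*s2 = 17.3831 + 5.9408
= 23.3239 m


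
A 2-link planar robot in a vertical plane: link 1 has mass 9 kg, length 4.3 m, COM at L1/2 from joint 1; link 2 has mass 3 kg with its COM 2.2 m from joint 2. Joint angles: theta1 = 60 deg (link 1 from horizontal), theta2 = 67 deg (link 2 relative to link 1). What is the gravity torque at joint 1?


Horizontal distance from joint 1 to link-1 COM:
  x_c1 = (L1/2)*cos(t1) = 2.15 * 0.5 = 1.075 m
Horizontal distance from joint 1 to link-2 COM:
  x_c2 = L1*cos(t1) + Lc2*cos(t1+t2)
       = 4.3*0.5 + 2.2*-0.6018 = 0.826 m
tau1 = m1*g*x_c1 + m2*g*x_c2
     = 9*9.81*1.075 + 3*9.81*0.826
     = 94.9118 + 24.3094
     = 119.2211 Nm


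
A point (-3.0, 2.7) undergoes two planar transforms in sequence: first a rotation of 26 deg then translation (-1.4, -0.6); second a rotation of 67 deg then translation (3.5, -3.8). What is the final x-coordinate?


After transform 1:
x1 = cos(26)*-3.0 - sin(26)*2.7 + -1.4 = -5.28
y1 = sin(26)*-3.0 + cos(26)*2.7 + -0.6 = 0.5116
After transform 2:
x2 = cos(67)*-5.28 - sin(67)*0.5116 + 3.5
= 0.966


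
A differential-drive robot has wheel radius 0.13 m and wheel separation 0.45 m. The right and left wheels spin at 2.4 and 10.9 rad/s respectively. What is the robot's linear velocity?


vR = r*wR = 0.13*2.4 = 0.312 m/s
vL = r*wL = 0.13*10.9 = 1.417 m/s
v = (vR+vL)/2 = 0.8645 m/s
omega = (vR-vL)/L = -2.4556 rad/s
linear velocity = 0.8645 m/s


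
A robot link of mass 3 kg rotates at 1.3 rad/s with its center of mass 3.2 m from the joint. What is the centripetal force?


F = m * omega^2 * r
= 3 * 1.3^2 * 3.2
= 3 * 1.69 * 3.2
= 16.224 N


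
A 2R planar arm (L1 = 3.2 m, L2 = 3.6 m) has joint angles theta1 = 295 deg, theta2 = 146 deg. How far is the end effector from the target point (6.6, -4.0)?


End effector via forward kinematics:
x = L1*cos(t1) + L2*cos(t1+t2) = 1.9155
y = L1*sin(t1) + L2*sin(t1+t2) = 0.6555
Distance to target:
d = sqrt((6.6 - 1.9155)^2 + (-4.0 - 0.6555)^2)
= sqrt(21.9441 + 21.6736)
= 6.6044 m


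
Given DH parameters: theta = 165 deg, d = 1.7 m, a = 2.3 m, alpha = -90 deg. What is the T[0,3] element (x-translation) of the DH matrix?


T[0,3] = a * cos(theta)
= 2.3 * cos(165 deg)
= 2.3 * -0.9659
= -2.2216


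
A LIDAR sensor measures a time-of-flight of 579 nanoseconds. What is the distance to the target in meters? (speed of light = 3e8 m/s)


tof = 579 ns = 5.79e-07 s
dist = c * tof / 2
= 3e8 * 5.79e-07 / 2
= 86.85 m


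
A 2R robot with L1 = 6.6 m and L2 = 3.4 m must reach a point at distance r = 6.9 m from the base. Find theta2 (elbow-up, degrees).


cos(theta2) = (r^2 - L1^2 - L2^2) / (2*L1*L2)
cos(theta2) = (47.61 - 43.56 - 11.56) / 44.88
cos(theta2) = -0.167335
theta2 = 99.6329 degrees


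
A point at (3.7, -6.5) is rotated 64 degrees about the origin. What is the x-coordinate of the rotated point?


x' = x*cos(theta) - y*sin(theta)
cos(64 deg) = 0.4384, sin(64 deg) = 0.8988
x' = 3.7 * 0.4384 - -6.5 * 0.8988
= 1.622 - -5.8422
= 7.4641


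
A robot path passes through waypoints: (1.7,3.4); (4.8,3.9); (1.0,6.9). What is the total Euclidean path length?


Segment lengths:
  seg1 = sqrt((3.1)^2 + (0.5)^2) = 3.1401
  seg2 = sqrt((-3.8)^2 + (3.0)^2) = 4.8415
Total = 7.9816


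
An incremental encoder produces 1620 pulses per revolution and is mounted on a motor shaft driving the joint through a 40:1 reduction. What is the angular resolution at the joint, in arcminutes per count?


counts per rev = 1620
effective counts at joint = 1620 * 40 = 64800
resolution = 360*60 / 64800
= 0.3333 arcmin/count


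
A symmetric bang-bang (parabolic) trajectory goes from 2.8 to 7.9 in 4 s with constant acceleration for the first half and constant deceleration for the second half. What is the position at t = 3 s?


Symmetric rest-to-rest: each phase covers (pf-p0)/2 in time T/2. 0.5*a*(T/2)^2 = (pf-p0)/2 => a = 4*(pf-p0)/T^2
a = 4*(7.9-2.8)/4^2 = 1.275
t = 3 is in the deceleration phase (t > T/2).
p = pf - 0.5*a*(T-t)^2 = 7.9 - 0.5*1.275*1^2
= 7.2625


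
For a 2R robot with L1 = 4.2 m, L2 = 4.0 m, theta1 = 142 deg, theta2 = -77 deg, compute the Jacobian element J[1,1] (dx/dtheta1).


J[1,1] = -L1*sin(t1) - L2*sin(t1+t2)
= -4.2*sin(142) - 4.0*sin(65)
= -6.211


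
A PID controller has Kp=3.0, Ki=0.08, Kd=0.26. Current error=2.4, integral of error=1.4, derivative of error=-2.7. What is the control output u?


u = Kp*e + Ki*int(e) + Kd*de/dt
= 3.0*2.4 + 0.08*1.4 + 0.26*(-2.7)
= 7.2 + 0.112 + -0.702
= 6.61


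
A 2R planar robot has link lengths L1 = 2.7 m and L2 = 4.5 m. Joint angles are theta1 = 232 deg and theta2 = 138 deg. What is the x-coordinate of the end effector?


Convert angles to radians: theta1 = 4.0492, theta2 = 2.4086
x = L1*cos(theta1) + L2*cos(theta1+theta2)
x = -1.6623 + 4.4316
x = 2.7693


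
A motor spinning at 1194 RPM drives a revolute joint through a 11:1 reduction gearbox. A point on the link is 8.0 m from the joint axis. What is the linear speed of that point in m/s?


omega_motor = 1194 * 2*pi/60 = 125.0354 rad/s
omega_joint = omega_motor / 11 = 11.3669 rad/s
v = omega_joint * r = 11.3669 * 8.0
= 90.9348 m/s


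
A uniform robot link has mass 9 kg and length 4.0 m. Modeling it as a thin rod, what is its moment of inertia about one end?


I = (1/3) * m * L^2
= (1/3) * 9 * 4.0^2
= 0.333333 * 9 * 16.0
= 48.0 kg*m^2


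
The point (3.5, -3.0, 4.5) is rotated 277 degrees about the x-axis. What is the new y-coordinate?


Rotation about x-axis: y' = y*cos(theta) - z*sin(theta)
= -3.0 * 0.1219 - 4.5 * -0.9925
= 4.1008


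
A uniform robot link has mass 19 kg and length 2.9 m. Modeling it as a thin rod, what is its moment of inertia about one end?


I = (1/3) * m * L^2
= (1/3) * 19 * 2.9^2
= 0.333333 * 19 * 8.41
= 53.2633 kg*m^2


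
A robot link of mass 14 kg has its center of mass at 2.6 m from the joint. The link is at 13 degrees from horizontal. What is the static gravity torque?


tau = m*g*L*cos(angle)
= 14 * 9.81 * 2.6 * cos(13 deg)
= 14 * 9.81 * 2.6 * 0.9744
= 347.932 Nm


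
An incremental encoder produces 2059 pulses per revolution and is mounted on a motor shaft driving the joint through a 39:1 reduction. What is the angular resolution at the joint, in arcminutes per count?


counts per rev = 2059
effective counts at joint = 2059 * 39 = 80301
resolution = 360*60 / 80301
= 0.269 arcmin/count


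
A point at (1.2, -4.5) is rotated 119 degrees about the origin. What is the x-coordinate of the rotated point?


x' = x*cos(theta) - y*sin(theta)
cos(119 deg) = -0.4848, sin(119 deg) = 0.8746
x' = 1.2 * -0.4848 - -4.5 * 0.8746
= -0.5818 - -3.9358
= 3.354


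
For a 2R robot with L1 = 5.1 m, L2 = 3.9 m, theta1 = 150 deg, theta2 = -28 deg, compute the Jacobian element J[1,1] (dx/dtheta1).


J[1,1] = -L1*sin(t1) - L2*sin(t1+t2)
= -5.1*sin(150) - 3.9*sin(122)
= -5.8574


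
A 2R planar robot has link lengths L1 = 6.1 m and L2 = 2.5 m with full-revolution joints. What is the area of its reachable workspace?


r_max = L1 + L2 = 8.6 m
r_min = |L1 - L2| = 3.6 m
Area = pi*(r_max^2 - r_min^2)
= pi*(73.96 - 12.96)
= pi * 61.0
= 191.6372 m^2


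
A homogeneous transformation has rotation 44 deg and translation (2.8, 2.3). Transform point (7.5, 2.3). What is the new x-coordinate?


x' = cos(theta)*px - sin(theta)*py + tx
= 0.7193*7.5 - 0.6947*2.3 + 2.8
= 6.5973


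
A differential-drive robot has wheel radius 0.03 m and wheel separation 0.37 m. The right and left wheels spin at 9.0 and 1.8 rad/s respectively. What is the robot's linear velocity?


vR = r*wR = 0.03*9.0 = 0.27 m/s
vL = r*wL = 0.03*1.8 = 0.054 m/s
v = (vR+vL)/2 = 0.162 m/s
omega = (vR-vL)/L = 0.5838 rad/s
linear velocity = 0.162 m/s


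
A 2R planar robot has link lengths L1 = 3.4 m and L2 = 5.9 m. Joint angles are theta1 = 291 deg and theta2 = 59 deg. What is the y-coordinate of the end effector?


Convert angles to radians: theta1 = 5.0789, theta2 = 1.0297
y = L1*sin(theta1) + L2*sin(theta1+theta2)
y = -3.1742 + -1.0245
y = -4.1987


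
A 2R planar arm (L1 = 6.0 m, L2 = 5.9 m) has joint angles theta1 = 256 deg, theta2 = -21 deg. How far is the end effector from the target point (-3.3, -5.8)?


End effector via forward kinematics:
x = L1*cos(t1) + L2*cos(t1+t2) = -4.8356
y = L1*sin(t1) + L2*sin(t1+t2) = -10.6548
Distance to target:
d = sqrt((-3.3 - -4.8356)^2 + (-5.8 - -10.6548)^2)
= sqrt(2.3582 + 23.5688)
= 5.0919 m


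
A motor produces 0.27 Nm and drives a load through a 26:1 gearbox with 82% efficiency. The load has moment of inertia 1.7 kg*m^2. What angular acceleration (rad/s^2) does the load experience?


tau_out = tau_motor * N * eta
= 0.27 * 26 * 0.82 = 5.7564 Nm
alpha = tau_out / I = 5.7564 / 1.7
= 3.3861 rad/s^2


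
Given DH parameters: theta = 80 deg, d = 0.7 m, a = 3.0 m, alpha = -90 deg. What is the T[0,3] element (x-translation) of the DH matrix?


T[0,3] = a * cos(theta)
= 3.0 * cos(80 deg)
= 3.0 * 0.1736
= 0.5209


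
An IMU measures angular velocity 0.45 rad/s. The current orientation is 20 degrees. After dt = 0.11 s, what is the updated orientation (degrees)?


delta_theta = w * dt = 0.45 * 0.11 = 0.0495 rad
= 2.8361 deg
theta_new = 20 + 2.8361 = 22.8361 deg


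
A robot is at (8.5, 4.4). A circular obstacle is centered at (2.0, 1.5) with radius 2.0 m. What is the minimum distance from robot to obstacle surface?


center_dist = sqrt((8.5-2.0)^2 + (4.4-1.5)^2)
= sqrt(42.25 + 8.41)
= 7.1176
min_dist = center_dist - radius = 7.1176 - 2.0 = 5.1176 m


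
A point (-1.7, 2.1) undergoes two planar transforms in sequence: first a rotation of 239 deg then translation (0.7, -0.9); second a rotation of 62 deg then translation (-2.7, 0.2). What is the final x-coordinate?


After transform 1:
x1 = cos(239)*-1.7 - sin(239)*2.1 + 0.7 = 3.3756
y1 = sin(239)*-1.7 + cos(239)*2.1 + -0.9 = -0.5244
After transform 2:
x2 = cos(62)*3.3756 - sin(62)*-0.5244 + -2.7
= -0.6522


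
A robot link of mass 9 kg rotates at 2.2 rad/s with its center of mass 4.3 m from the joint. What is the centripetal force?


F = m * omega^2 * r
= 9 * 2.2^2 * 4.3
= 9 * 4.84 * 4.3
= 187.308 N


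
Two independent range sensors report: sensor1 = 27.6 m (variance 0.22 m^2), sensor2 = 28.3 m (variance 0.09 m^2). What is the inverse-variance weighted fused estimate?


w1 = (1/var1) / (1/var1 + 1/var2)
   = 4.5455 / (4.5455 + 11.1111) = 0.2903
w2 = 1 - w1 = 0.7097
fused = w1*s1 + w2*s2 = 8.0129 + 20.0839
= 28.0968 m


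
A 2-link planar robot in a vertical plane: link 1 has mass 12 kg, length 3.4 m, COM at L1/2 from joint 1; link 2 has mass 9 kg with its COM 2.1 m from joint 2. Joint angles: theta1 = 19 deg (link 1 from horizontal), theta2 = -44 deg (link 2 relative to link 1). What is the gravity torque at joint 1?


Horizontal distance from joint 1 to link-1 COM:
  x_c1 = (L1/2)*cos(t1) = 1.7 * 0.9455 = 1.6074 m
Horizontal distance from joint 1 to link-2 COM:
  x_c2 = L1*cos(t1) + Lc2*cos(t1+t2)
       = 3.4*0.9455 + 2.1*0.9063 = 5.118 m
tau1 = m1*g*x_c1 + m2*g*x_c2
     = 12*9.81*1.6074 + 9*9.81*5.118
     = 189.221 + 451.8691
     = 641.09 Nm


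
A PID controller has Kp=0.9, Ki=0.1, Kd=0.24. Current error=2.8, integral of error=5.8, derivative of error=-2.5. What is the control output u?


u = Kp*e + Ki*int(e) + Kd*de/dt
= 0.9*2.8 + 0.1*5.8 + 0.24*(-2.5)
= 2.52 + 0.58 + -0.6
= 2.5


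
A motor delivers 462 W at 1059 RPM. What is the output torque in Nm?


omega = 1059 * 2*pi/60 = 110.8982 rad/s
tau = P / omega = 462 / 110.8982
= 4.166 Nm


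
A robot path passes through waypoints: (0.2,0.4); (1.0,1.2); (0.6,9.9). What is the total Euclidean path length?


Segment lengths:
  seg1 = sqrt((0.8)^2 + (0.8)^2) = 1.1314
  seg2 = sqrt((-0.4)^2 + (8.7)^2) = 8.7092
Total = 9.8406


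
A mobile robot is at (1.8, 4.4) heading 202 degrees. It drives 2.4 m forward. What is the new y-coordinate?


y_new = y0 + d*sin(theta)
= 4.4 + 2.4*sin(202)
= 4.4 + -0.8991
= 3.5009


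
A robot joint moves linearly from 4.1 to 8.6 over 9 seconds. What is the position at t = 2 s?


s = t/T = 2/9 = 0.2222
p(t) = p0 + (pf-p0)*s
= 4.1 + (8.6 - 4.1) * 0.2222
= 5.1


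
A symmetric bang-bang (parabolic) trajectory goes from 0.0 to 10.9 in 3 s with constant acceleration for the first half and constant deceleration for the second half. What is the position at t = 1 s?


Symmetric rest-to-rest: each phase covers (pf-p0)/2 in time T/2. 0.5*a*(T/2)^2 = (pf-p0)/2 => a = 4*(pf-p0)/T^2
a = 4*(10.9-0.0)/3^2 = 4.8444
t = 1 is in the acceleration phase (t <= T/2).
p = p0 + 0.5*a*t^2 = 0.0 + 0.5*4.8444*1^2
= 2.4222


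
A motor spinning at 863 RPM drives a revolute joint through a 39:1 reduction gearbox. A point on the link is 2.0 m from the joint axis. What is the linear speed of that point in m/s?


omega_motor = 863 * 2*pi/60 = 90.3731 rad/s
omega_joint = omega_motor / 39 = 2.3173 rad/s
v = omega_joint * r = 2.3173 * 2.0
= 4.6345 m/s


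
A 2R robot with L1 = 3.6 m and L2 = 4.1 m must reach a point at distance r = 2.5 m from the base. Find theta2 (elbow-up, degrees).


cos(theta2) = (r^2 - L1^2 - L2^2) / (2*L1*L2)
cos(theta2) = (6.25 - 12.96 - 16.81) / 29.52
cos(theta2) = -0.796748
theta2 = 142.8207 degrees


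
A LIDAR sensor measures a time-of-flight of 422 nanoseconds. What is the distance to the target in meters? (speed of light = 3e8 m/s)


tof = 422 ns = 4.22e-07 s
dist = c * tof / 2
= 3e8 * 4.22e-07 / 2
= 63.3 m


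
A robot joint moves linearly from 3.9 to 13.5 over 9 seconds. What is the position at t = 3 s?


s = t/T = 3/9 = 0.3333
p(t) = p0 + (pf-p0)*s
= 3.9 + (13.5 - 3.9) * 0.3333
= 7.1


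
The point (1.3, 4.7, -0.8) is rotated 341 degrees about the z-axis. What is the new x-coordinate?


Rotation about z-axis: x' = x*cos(theta) - y*sin(theta)
= 1.3 * 0.9455 - 4.7 * -0.3256
= 2.7593


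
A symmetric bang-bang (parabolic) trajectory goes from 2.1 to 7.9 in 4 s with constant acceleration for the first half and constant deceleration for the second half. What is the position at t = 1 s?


Symmetric rest-to-rest: each phase covers (pf-p0)/2 in time T/2. 0.5*a*(T/2)^2 = (pf-p0)/2 => a = 4*(pf-p0)/T^2
a = 4*(7.9-2.1)/4^2 = 1.45
t = 1 is in the acceleration phase (t <= T/2).
p = p0 + 0.5*a*t^2 = 2.1 + 0.5*1.45*1^2
= 2.825


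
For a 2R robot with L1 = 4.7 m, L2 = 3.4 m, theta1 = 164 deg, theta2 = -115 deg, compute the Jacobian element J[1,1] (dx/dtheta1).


J[1,1] = -L1*sin(t1) - L2*sin(t1+t2)
= -4.7*sin(164) - 3.4*sin(49)
= -3.8615


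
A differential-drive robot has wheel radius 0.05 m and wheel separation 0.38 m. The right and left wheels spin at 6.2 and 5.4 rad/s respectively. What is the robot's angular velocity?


vR = r*wR = 0.05*6.2 = 0.31 m/s
vL = r*wL = 0.05*5.4 = 0.27 m/s
v = (vR+vL)/2 = 0.29 m/s
omega = (vR-vL)/L = 0.1053 rad/s
angular velocity = 0.1053 rad/s


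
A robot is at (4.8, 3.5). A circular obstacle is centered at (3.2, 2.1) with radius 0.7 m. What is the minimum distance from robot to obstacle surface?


center_dist = sqrt((4.8-3.2)^2 + (3.5-2.1)^2)
= sqrt(2.56 + 1.96)
= 2.126
min_dist = center_dist - radius = 2.126 - 0.7 = 1.426 m


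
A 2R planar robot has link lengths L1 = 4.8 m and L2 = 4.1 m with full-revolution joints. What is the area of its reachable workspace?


r_max = L1 + L2 = 8.9 m
r_min = |L1 - L2| = 0.7 m
Area = pi*(r_max^2 - r_min^2)
= pi*(79.21 - 0.49)
= pi * 78.72
= 247.3062 m^2


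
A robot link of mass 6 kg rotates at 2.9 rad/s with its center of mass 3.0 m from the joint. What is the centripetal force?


F = m * omega^2 * r
= 6 * 2.9^2 * 3.0
= 6 * 8.41 * 3.0
= 151.38 N


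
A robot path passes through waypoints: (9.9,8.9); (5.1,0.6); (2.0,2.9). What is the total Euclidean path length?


Segment lengths:
  seg1 = sqrt((-4.8)^2 + (-8.3)^2) = 9.588
  seg2 = sqrt((-3.1)^2 + (2.3)^2) = 3.8601
Total = 13.4481


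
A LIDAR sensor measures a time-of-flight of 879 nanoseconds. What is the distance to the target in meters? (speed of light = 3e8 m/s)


tof = 879 ns = 8.79e-07 s
dist = c * tof / 2
= 3e8 * 8.79e-07 / 2
= 131.85 m


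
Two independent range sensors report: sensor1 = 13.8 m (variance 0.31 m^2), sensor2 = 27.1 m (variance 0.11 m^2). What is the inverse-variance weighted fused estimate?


w1 = (1/var1) / (1/var1 + 1/var2)
   = 3.2258 / (3.2258 + 9.0909) = 0.2619
w2 = 1 - w1 = 0.7381
fused = w1*s1 + w2*s2 = 3.6143 + 20.0024
= 23.6167 m


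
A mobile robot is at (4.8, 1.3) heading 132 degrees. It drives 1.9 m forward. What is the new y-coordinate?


y_new = y0 + d*sin(theta)
= 1.3 + 1.9*sin(132)
= 1.3 + 1.412
= 2.712


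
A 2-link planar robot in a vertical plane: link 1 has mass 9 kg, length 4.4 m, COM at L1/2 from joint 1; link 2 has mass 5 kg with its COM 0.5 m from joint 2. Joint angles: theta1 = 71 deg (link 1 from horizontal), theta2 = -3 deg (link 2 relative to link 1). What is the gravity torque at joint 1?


Horizontal distance from joint 1 to link-1 COM:
  x_c1 = (L1/2)*cos(t1) = 2.2 * 0.3256 = 0.7162 m
Horizontal distance from joint 1 to link-2 COM:
  x_c2 = L1*cos(t1) + Lc2*cos(t1+t2)
       = 4.4*0.3256 + 0.5*0.3746 = 1.6198 m
tau1 = m1*g*x_c1 + m2*g*x_c2
     = 9*9.81*0.7162 + 5*9.81*1.6198
     = 63.2377 + 79.4513
     = 142.6891 Nm


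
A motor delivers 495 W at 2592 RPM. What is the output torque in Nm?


omega = 2592 * 2*pi/60 = 271.4336 rad/s
tau = P / omega = 495 / 271.4336
= 1.8237 Nm


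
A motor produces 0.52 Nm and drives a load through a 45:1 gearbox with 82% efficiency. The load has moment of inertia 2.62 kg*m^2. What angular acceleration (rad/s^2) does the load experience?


tau_out = tau_motor * N * eta
= 0.52 * 45 * 0.82 = 19.188 Nm
alpha = tau_out / I = 19.188 / 2.62
= 7.3237 rad/s^2


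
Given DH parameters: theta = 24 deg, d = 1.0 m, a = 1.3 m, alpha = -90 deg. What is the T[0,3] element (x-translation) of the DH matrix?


T[0,3] = a * cos(theta)
= 1.3 * cos(24 deg)
= 1.3 * 0.9135
= 1.1876


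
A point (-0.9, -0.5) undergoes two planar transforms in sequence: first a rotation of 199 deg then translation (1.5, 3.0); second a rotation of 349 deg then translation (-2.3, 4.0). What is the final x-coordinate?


After transform 1:
x1 = cos(199)*-0.9 - sin(199)*-0.5 + 1.5 = 2.1882
y1 = sin(199)*-0.9 + cos(199)*-0.5 + 3.0 = 3.7658
After transform 2:
x2 = cos(349)*2.1882 - sin(349)*3.7658 + -2.3
= 0.5665


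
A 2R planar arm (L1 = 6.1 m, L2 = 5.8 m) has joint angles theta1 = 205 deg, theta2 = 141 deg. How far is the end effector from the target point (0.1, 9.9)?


End effector via forward kinematics:
x = L1*cos(t1) + L2*cos(t1+t2) = 0.0992
y = L1*sin(t1) + L2*sin(t1+t2) = -3.9811
Distance to target:
d = sqrt((0.1 - 0.0992)^2 + (9.9 - -3.9811)^2)
= sqrt(0.0 + 192.6854)
= 13.8811 m


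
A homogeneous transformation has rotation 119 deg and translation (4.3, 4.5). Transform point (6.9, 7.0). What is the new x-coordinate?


x' = cos(theta)*px - sin(theta)*py + tx
= -0.4848*6.9 - 0.8746*7.0 + 4.3
= -5.1675


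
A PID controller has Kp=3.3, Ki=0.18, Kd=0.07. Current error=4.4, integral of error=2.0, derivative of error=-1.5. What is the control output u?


u = Kp*e + Ki*int(e) + Kd*de/dt
= 3.3*4.4 + 0.18*2.0 + 0.07*(-1.5)
= 14.52 + 0.36 + -0.105
= 14.775


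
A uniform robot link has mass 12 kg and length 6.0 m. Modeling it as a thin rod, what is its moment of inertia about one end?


I = (1/3) * m * L^2
= (1/3) * 12 * 6.0^2
= 0.333333 * 12 * 36.0
= 144.0 kg*m^2


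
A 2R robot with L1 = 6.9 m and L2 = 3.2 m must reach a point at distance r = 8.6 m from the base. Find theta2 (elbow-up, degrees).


cos(theta2) = (r^2 - L1^2 - L2^2) / (2*L1*L2)
cos(theta2) = (73.96 - 47.61 - 10.24) / 44.16
cos(theta2) = 0.36481
theta2 = 68.6041 degrees


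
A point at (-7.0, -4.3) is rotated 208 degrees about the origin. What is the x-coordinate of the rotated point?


x' = x*cos(theta) - y*sin(theta)
cos(208 deg) = -0.8829, sin(208 deg) = -0.4695
x' = -7.0 * -0.8829 - -4.3 * -0.4695
= 6.1806 - 2.0187
= 4.1619


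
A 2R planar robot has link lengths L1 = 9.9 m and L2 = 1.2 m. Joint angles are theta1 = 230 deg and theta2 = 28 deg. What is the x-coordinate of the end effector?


Convert angles to radians: theta1 = 4.0143, theta2 = 0.4887
x = L1*cos(theta1) + L2*cos(theta1+theta2)
x = -6.3636 + -0.2495
x = -6.6131


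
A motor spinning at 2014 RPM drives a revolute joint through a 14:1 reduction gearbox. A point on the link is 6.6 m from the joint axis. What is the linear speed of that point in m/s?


omega_motor = 2014 * 2*pi/60 = 210.9056 rad/s
omega_joint = omega_motor / 14 = 15.0647 rad/s
v = omega_joint * r = 15.0647 * 6.6
= 99.4269 m/s


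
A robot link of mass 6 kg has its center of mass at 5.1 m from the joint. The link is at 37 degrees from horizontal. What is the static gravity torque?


tau = m*g*L*cos(angle)
= 6 * 9.81 * 5.1 * cos(37 deg)
= 6 * 9.81 * 5.1 * 0.7986
= 239.7392 Nm


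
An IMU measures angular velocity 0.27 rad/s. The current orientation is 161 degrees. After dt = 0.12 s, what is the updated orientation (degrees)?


delta_theta = w * dt = 0.27 * 0.12 = 0.0324 rad
= 1.8564 deg
theta_new = 161 + 1.8564 = 162.8564 deg


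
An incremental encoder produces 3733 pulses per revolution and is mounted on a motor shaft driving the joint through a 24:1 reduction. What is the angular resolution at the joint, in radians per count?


counts per rev = 3733
effective counts at joint = 3733 * 24 = 89592
resolution = 2*pi / 89592
= 7.0131e-05 rad/count


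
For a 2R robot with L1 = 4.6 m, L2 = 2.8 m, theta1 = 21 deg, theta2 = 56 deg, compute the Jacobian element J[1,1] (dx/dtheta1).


J[1,1] = -L1*sin(t1) - L2*sin(t1+t2)
= -4.6*sin(21) - 2.8*sin(77)
= -4.3767


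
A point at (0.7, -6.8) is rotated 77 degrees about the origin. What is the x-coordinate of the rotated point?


x' = x*cos(theta) - y*sin(theta)
cos(77 deg) = 0.225, sin(77 deg) = 0.9744
x' = 0.7 * 0.225 - -6.8 * 0.9744
= 0.1575 - -6.6257
= 6.7832


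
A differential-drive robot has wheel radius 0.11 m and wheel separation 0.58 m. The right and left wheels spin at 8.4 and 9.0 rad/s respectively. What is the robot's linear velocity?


vR = r*wR = 0.11*8.4 = 0.924 m/s
vL = r*wL = 0.11*9.0 = 0.99 m/s
v = (vR+vL)/2 = 0.957 m/s
omega = (vR-vL)/L = -0.1138 rad/s
linear velocity = 0.957 m/s


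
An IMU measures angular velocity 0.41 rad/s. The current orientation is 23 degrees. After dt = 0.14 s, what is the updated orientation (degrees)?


delta_theta = w * dt = 0.41 * 0.14 = 0.0574 rad
= 3.2888 deg
theta_new = 23 + 3.2888 = 26.2888 deg


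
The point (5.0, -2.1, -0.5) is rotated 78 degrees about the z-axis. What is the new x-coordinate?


Rotation about z-axis: x' = x*cos(theta) - y*sin(theta)
= 5.0 * 0.2079 - -2.1 * 0.9781
= 3.0937


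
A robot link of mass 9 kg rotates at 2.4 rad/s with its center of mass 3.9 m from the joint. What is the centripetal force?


F = m * omega^2 * r
= 9 * 2.4^2 * 3.9
= 9 * 5.76 * 3.9
= 202.176 N


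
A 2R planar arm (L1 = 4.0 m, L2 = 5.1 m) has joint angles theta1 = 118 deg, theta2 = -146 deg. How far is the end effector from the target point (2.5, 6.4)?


End effector via forward kinematics:
x = L1*cos(t1) + L2*cos(t1+t2) = 2.6251
y = L1*sin(t1) + L2*sin(t1+t2) = 1.1375
Distance to target:
d = sqrt((2.5 - 2.6251)^2 + (6.4 - 1.1375)^2)
= sqrt(0.0157 + 27.6941)
= 5.264 m


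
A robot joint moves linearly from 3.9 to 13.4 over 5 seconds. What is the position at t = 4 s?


s = t/T = 4/5 = 0.8
p(t) = p0 + (pf-p0)*s
= 3.9 + (13.4 - 3.9) * 0.8
= 11.5


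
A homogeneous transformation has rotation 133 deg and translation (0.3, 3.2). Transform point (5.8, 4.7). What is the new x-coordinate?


x' = cos(theta)*px - sin(theta)*py + tx
= -0.682*5.8 - 0.7314*4.7 + 0.3
= -7.093


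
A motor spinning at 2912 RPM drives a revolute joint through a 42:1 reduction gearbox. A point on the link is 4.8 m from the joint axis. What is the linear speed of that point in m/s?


omega_motor = 2912 * 2*pi/60 = 304.9439 rad/s
omega_joint = omega_motor / 42 = 7.2606 rad/s
v = omega_joint * r = 7.2606 * 4.8
= 34.8507 m/s


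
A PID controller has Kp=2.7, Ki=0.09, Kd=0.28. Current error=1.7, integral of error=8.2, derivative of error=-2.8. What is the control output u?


u = Kp*e + Ki*int(e) + Kd*de/dt
= 2.7*1.7 + 0.09*8.2 + 0.28*(-2.8)
= 4.59 + 0.738 + -0.784
= 4.544


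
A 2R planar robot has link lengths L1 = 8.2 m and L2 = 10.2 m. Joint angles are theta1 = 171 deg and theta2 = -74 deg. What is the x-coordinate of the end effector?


Convert angles to radians: theta1 = 2.9845, theta2 = -1.2915
x = L1*cos(theta1) + L2*cos(theta1+theta2)
x = -8.099 + -1.2431
x = -9.3421


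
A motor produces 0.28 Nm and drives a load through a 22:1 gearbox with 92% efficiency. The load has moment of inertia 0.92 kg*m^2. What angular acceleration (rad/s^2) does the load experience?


tau_out = tau_motor * N * eta
= 0.28 * 22 * 0.92 = 5.6672 Nm
alpha = tau_out / I = 5.6672 / 0.92
= 6.16 rad/s^2


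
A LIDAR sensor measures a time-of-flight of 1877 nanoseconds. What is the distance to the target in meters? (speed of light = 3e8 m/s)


tof = 1877 ns = 1.877e-06 s
dist = c * tof / 2
= 3e8 * 1.877e-06 / 2
= 281.55 m


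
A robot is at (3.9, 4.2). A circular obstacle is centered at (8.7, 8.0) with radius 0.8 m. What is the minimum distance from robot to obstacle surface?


center_dist = sqrt((3.9-8.7)^2 + (4.2-8.0)^2)
= sqrt(23.04 + 14.44)
= 6.1221
min_dist = center_dist - radius = 6.1221 - 0.8 = 5.3221 m


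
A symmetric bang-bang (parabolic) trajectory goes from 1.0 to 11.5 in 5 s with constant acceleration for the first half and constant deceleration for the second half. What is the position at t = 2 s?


Symmetric rest-to-rest: each phase covers (pf-p0)/2 in time T/2. 0.5*a*(T/2)^2 = (pf-p0)/2 => a = 4*(pf-p0)/T^2
a = 4*(11.5-1.0)/5^2 = 1.68
t = 2 is in the acceleration phase (t <= T/2).
p = p0 + 0.5*a*t^2 = 1.0 + 0.5*1.68*2^2
= 4.36


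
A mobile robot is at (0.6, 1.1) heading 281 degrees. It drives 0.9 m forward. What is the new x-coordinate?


x_new = x0 + d*cos(theta)
= 0.6 + 0.9*cos(281)
= 0.6 + 0.1717
= 0.7717


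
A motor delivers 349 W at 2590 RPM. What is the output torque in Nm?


omega = 2590 * 2*pi/60 = 271.2242 rad/s
tau = P / omega = 349 / 271.2242
= 1.2868 Nm


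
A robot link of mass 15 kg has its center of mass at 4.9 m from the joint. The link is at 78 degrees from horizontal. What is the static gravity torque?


tau = m*g*L*cos(angle)
= 15 * 9.81 * 4.9 * cos(78 deg)
= 15 * 9.81 * 4.9 * 0.2079
= 149.9116 Nm


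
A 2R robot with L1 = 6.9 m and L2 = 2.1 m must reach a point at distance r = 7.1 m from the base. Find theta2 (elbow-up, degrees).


cos(theta2) = (r^2 - L1^2 - L2^2) / (2*L1*L2)
cos(theta2) = (50.41 - 47.61 - 4.41) / 28.98
cos(theta2) = -0.055556
theta2 = 93.1847 degrees


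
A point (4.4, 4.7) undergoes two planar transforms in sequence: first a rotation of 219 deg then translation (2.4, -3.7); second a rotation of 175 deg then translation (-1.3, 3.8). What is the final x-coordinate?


After transform 1:
x1 = cos(219)*4.4 - sin(219)*4.7 + 2.4 = 1.9384
y1 = sin(219)*4.4 + cos(219)*4.7 + -3.7 = -10.1216
After transform 2:
x2 = cos(175)*1.9384 - sin(175)*-10.1216 + -1.3
= -2.3488


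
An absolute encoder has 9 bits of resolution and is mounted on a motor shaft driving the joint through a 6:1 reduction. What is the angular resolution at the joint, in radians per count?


counts = 2^9 = 512
effective counts at joint = 512 * 6 = 3072
resolution = 2*pi / 3072
= 0.002 rad/count


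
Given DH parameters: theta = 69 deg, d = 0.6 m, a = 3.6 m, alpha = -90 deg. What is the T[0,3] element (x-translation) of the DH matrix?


T[0,3] = a * cos(theta)
= 3.6 * cos(69 deg)
= 3.6 * 0.3584
= 1.2901


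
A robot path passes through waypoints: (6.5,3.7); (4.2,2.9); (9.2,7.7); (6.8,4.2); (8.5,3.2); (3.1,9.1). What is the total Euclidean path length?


Segment lengths:
  seg1 = sqrt((-2.3)^2 + (-0.8)^2) = 2.4352
  seg2 = sqrt((5.0)^2 + (4.8)^2) = 6.9311
  seg3 = sqrt((-2.4)^2 + (-3.5)^2) = 4.2438
  seg4 = sqrt((1.7)^2 + (-1.0)^2) = 1.9723
  seg5 = sqrt((-5.4)^2 + (5.9)^2) = 7.9981
Total = 23.5805


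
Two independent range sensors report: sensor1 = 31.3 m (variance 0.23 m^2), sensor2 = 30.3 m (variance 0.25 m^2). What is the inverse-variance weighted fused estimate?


w1 = (1/var1) / (1/var1 + 1/var2)
   = 4.3478 / (4.3478 + 4.0) = 0.5208
w2 = 1 - w1 = 0.4792
fused = w1*s1 + w2*s2 = 16.3021 + 14.5187
= 30.8208 m


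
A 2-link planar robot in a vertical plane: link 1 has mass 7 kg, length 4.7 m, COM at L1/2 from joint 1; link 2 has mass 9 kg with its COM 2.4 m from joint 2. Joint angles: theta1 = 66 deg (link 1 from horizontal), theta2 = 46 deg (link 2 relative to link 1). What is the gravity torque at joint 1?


Horizontal distance from joint 1 to link-1 COM:
  x_c1 = (L1/2)*cos(t1) = 2.35 * 0.4067 = 0.9558 m
Horizontal distance from joint 1 to link-2 COM:
  x_c2 = L1*cos(t1) + Lc2*cos(t1+t2)
       = 4.7*0.4067 + 2.4*-0.3746 = 1.0126 m
tau1 = m1*g*x_c1 + m2*g*x_c2
     = 7*9.81*0.9558 + 9*9.81*1.0126
     = 65.6369 + 89.403
     = 155.0399 Nm


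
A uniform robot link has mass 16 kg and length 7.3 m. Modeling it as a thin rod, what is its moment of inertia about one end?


I = (1/3) * m * L^2
= (1/3) * 16 * 7.3^2
= 0.333333 * 16 * 53.29
= 284.2133 kg*m^2


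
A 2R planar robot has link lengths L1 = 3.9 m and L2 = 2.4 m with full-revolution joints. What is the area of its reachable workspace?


r_max = L1 + L2 = 6.3 m
r_min = |L1 - L2| = 1.5 m
Area = pi*(r_max^2 - r_min^2)
= pi*(39.69 - 2.25)
= pi * 37.44
= 117.6212 m^2


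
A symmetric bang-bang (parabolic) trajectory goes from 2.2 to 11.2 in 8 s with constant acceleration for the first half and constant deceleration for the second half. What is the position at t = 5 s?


Symmetric rest-to-rest: each phase covers (pf-p0)/2 in time T/2. 0.5*a*(T/2)^2 = (pf-p0)/2 => a = 4*(pf-p0)/T^2
a = 4*(11.2-2.2)/8^2 = 0.5625
t = 5 is in the deceleration phase (t > T/2).
p = pf - 0.5*a*(T-t)^2 = 11.2 - 0.5*0.5625*3^2
= 8.6687


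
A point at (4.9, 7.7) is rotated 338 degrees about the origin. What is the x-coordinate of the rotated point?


x' = x*cos(theta) - y*sin(theta)
cos(338 deg) = 0.9272, sin(338 deg) = -0.3746
x' = 4.9 * 0.9272 - 7.7 * -0.3746
= 4.5432 - -2.8845
= 7.4277


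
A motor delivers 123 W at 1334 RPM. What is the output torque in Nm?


omega = 1334 * 2*pi/60 = 139.6962 rad/s
tau = P / omega = 123 / 139.6962
= 0.8805 Nm


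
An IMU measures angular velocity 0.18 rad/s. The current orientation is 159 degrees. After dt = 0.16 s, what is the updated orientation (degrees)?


delta_theta = w * dt = 0.18 * 0.16 = 0.0288 rad
= 1.6501 deg
theta_new = 159 + 1.6501 = 160.6501 deg


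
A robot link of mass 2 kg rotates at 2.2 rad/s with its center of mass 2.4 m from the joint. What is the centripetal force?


F = m * omega^2 * r
= 2 * 2.2^2 * 2.4
= 2 * 4.84 * 2.4
= 23.232 N
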